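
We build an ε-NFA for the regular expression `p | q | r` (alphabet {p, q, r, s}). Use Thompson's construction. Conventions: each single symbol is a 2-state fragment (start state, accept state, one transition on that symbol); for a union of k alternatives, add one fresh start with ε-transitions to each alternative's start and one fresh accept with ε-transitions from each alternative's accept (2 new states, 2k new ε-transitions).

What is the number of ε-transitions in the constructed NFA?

6

Building bottom-up:
Each of the 3 symbol leaves contributes 0 ε-transitions.
  p | q | r : 6 ε-transitions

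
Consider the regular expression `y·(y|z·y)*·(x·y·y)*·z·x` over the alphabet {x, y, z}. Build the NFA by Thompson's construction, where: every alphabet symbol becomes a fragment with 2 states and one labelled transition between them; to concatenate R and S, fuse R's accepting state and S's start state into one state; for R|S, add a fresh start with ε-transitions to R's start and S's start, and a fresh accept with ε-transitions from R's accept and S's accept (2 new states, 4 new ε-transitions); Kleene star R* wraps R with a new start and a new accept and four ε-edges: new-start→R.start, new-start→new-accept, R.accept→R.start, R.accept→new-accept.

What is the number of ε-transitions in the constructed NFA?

12

Building bottom-up:
Each of the 9 symbol leaves contributes 0 ε-transitions.
  z·y → 0 ε-transitions
  y|z·y → 4 ε-transitions
  (y|z·y)* → 8 ε-transitions
  x·y·y → 0 ε-transitions
  (x·y·y)* → 4 ε-transitions
  y·(y|z·y)*·(x·y·y)*·z·x → 12 ε-transitions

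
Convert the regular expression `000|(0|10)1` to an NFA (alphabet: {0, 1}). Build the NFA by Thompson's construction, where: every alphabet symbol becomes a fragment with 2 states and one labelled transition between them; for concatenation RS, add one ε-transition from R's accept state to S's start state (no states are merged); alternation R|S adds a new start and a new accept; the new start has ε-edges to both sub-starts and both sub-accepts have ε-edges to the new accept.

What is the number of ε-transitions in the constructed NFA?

12

Building bottom-up:
Each of the 7 symbol leaves contributes 0 ε-transitions.
  000 → 2 ε-transitions
  10 → 1 ε-transition
  0|10 → 5 ε-transitions
  (0|10)1 → 6 ε-transitions
  000|(0|10)1 → 12 ε-transitions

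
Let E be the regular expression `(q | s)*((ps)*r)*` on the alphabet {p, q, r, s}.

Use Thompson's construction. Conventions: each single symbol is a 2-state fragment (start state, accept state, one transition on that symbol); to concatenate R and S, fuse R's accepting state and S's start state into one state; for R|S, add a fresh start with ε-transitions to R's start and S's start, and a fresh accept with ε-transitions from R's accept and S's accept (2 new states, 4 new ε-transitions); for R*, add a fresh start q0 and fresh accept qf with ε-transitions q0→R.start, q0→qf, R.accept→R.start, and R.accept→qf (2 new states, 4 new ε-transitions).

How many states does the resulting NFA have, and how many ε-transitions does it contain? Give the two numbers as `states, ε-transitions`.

15, 16

Building bottom-up:
Each of the 5 symbol leaves contributes 2 states and 0 ε-transitions.
  q | s : 6 states, 4 ε-transitions
  (q | s)* : 8 states, 8 ε-transitions
  ps : 3 states, 0 ε-transitions
  (ps)* : 5 states, 4 ε-transitions
  (ps)*r : 6 states, 4 ε-transitions
  ((ps)*r)* : 8 states, 8 ε-transitions
  (q | s)*((ps)*r)* : 15 states, 16 ε-transitions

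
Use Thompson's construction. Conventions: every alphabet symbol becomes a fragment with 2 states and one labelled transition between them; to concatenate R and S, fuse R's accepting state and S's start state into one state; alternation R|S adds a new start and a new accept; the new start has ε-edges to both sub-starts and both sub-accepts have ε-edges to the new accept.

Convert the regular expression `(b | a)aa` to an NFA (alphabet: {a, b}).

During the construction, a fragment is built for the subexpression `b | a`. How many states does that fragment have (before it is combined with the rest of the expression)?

6

Fragment for `b | a`:
Each of the 2 symbol leaves contributes a 2-state fragment.
  b | a = 6 states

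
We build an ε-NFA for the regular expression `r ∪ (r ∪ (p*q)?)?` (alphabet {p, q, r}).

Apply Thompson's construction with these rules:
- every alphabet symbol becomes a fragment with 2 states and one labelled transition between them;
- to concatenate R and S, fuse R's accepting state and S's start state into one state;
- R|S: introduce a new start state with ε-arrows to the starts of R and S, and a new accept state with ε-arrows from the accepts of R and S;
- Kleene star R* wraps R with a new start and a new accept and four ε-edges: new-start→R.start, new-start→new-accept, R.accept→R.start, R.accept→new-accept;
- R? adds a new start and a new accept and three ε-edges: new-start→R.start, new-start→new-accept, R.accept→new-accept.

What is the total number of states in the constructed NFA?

Bottom-up over the parse tree:
Each of the 4 symbol leaves contributes a 2-state fragment.
  p* → 4 states
  p*q → 5 states
  (p*q)? → 7 states
  r ∪ (p*q)? → 11 states
  (r ∪ (p*q)?)? → 13 states
  r ∪ (r ∪ (p*q)?)? → 17 states

17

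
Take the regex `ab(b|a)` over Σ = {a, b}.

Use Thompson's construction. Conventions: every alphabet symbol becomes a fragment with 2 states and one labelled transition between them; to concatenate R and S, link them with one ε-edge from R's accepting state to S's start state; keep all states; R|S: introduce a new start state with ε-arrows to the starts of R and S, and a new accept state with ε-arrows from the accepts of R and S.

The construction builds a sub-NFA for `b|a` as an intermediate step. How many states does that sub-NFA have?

Fragment for `b|a`:
Each of the 2 symbol leaves contributes a 2-state fragment.
  b|a : 6 states

6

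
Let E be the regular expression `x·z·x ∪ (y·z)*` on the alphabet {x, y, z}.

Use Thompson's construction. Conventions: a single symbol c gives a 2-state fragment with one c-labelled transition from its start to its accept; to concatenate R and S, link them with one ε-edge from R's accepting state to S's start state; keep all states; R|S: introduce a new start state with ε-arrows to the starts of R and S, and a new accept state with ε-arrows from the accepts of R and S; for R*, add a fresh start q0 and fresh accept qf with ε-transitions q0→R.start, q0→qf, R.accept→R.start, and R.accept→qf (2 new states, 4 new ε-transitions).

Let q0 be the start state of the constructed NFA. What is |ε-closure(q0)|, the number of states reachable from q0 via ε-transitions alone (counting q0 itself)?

6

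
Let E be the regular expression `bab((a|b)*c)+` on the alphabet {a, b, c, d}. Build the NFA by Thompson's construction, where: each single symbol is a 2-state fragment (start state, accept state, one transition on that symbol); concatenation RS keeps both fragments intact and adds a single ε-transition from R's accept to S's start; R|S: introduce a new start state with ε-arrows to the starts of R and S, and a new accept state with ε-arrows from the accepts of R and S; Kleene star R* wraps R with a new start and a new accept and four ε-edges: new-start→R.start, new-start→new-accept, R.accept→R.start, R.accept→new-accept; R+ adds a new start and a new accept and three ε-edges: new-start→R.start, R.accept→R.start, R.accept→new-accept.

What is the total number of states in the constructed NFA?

Bottom-up over the parse tree:
Each of the 6 symbol leaves contributes a 2-state fragment.
  a|b = 6 states
  (a|b)* = 8 states
  (a|b)*c = 10 states
  ((a|b)*c)+ = 12 states
  bab((a|b)*c)+ = 18 states

18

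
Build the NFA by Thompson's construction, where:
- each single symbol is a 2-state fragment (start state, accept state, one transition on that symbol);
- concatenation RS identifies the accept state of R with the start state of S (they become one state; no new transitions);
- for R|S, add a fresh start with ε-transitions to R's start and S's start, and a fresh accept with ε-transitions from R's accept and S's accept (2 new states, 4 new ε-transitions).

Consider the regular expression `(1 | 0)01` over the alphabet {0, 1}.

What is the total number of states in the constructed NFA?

Recursing over subexpressions:
Each of the 4 symbol leaves contributes a 2-state fragment.
  1 | 0 — 6 states
  (1 | 0)01 — 8 states

8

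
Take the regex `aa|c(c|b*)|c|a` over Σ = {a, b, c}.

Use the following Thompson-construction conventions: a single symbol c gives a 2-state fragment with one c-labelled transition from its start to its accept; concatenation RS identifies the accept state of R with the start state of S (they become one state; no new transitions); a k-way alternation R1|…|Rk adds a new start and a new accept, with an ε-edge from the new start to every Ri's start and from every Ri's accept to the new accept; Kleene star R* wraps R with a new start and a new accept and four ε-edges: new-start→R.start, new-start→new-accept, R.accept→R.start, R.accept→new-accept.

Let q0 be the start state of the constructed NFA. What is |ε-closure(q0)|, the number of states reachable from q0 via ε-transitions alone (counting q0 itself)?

5

Let C(F) = |ε-closure(F.start)| within fragment F, and note whether F accepts ε. Symbol fragments have C = 1 and do not accept ε. Then:
  aa → same as the first factor's closure: |ε-closure| = 1
  b* → the star's fresh start ε-reaches both the body's start and the fresh accept: |ε-closure| = 2 + 1 = 3
  c|b* → new start ε-reaches every alternative's start; at least one alternative accepts ε, so the union's new accept is reached too: |ε-closure| = 1 + 1 + 3 + 1 = 6
  c(c|b*) → same as the first factor's closure: |ε-closure| = 1
  aa|c(c|b*)|c|a → |ε-closure| = 1 + 1 + 1 + 1 + 1 = 5 (the new accept is not ε-reachable since no branch accepts ε)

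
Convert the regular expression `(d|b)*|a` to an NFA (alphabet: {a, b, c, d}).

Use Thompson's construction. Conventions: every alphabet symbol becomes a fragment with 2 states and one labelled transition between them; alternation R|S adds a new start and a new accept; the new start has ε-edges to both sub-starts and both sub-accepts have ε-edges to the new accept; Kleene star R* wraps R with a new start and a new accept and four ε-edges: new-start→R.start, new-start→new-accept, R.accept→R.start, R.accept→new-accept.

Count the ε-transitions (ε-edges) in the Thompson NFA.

12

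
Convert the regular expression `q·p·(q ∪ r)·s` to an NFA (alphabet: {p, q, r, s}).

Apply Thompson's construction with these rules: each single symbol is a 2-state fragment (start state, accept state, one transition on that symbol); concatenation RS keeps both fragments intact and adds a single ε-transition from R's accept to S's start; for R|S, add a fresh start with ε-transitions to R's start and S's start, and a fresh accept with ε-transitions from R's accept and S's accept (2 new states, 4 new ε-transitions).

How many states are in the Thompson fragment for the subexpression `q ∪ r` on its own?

Fragment for `q ∪ r`:
Each of the 2 symbol leaves contributes a 2-state fragment.
  q ∪ r → 6 states

6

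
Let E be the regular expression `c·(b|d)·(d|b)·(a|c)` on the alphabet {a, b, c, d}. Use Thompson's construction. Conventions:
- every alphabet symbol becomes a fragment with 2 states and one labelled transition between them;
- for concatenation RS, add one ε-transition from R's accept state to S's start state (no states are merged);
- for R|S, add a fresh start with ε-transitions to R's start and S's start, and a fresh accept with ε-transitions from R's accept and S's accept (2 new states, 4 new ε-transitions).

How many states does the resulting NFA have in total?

20

Per subexpression:
Each of the 7 symbol leaves contributes a 2-state fragment.
  b|d : 6 states
  d|b : 6 states
  a|c : 6 states
  c·(b|d)·(d|b)·(a|c) : 20 states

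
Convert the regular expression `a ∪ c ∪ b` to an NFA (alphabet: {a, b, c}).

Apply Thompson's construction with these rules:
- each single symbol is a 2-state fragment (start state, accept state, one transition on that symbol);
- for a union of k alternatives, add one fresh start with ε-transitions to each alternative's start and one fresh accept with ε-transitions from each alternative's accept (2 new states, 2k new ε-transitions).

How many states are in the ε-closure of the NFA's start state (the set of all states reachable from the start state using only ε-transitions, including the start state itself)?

Compute the ε-closure size of each fragment's start state recursively; a symbol fragment's start has no outgoing ε-edge, so its closure is just itself (size 1).
  a ∪ c ∪ b → |ε-closure| = 1 + 1 + 1 + 1 = 4 (the new accept is not ε-reachable since no branch accepts ε)

4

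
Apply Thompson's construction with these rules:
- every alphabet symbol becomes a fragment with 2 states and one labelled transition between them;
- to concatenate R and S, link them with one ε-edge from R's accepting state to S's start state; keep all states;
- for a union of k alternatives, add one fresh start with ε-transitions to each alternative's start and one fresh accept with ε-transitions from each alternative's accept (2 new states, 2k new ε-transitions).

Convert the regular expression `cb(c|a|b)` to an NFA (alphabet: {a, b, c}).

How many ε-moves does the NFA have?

8

Recursing over subexpressions:
Each of the 5 symbol leaves contributes 0 ε-transitions.
  c|a|b → 6 ε-transitions
  cb(c|a|b) → 8 ε-transitions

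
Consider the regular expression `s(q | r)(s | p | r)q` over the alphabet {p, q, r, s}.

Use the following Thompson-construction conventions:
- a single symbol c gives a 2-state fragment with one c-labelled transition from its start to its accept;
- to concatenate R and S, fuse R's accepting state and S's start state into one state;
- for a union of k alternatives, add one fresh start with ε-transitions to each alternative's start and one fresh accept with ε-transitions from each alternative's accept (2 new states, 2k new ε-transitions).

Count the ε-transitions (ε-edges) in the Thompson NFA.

Recursing over subexpressions:
Each of the 7 symbol leaves contributes 0 ε-transitions.
  q | r : 4 ε-transitions
  s | p | r : 6 ε-transitions
  s(q | r)(s | p | r)q : 10 ε-transitions

10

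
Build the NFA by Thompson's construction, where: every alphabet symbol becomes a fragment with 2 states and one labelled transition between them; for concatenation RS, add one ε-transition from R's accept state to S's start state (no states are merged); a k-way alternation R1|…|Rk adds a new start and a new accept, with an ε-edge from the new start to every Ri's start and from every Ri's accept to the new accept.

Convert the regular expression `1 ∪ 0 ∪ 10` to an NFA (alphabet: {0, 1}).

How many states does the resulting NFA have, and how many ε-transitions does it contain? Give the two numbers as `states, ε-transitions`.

10, 7

Building bottom-up:
Each of the 4 symbol leaves contributes 2 states and 0 ε-transitions.
  10 — 4 states, 1 ε-transition
  1 ∪ 0 ∪ 10 — 10 states, 7 ε-transitions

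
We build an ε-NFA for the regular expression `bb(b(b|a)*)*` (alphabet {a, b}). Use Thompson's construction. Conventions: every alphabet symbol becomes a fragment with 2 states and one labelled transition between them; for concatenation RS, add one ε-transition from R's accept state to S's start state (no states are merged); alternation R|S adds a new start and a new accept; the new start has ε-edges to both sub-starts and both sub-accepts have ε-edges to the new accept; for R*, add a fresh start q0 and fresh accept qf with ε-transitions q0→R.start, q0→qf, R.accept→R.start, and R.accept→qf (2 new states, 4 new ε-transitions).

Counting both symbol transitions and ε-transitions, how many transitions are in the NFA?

Bottom-up over the parse tree:
Each of the 5 symbol leaves contributes 1 transition (1 symbol, 0 ε).
  b|a : 6 transitions (2 symbol, 4 ε)
  (b|a)* : 10 transitions (2 symbol, 8 ε)
  b(b|a)* : 12 transitions (3 symbol, 9 ε)
  (b(b|a)*)* : 16 transitions (3 symbol, 13 ε)
  bb(b(b|a)*)* : 20 transitions (5 symbol, 15 ε)

20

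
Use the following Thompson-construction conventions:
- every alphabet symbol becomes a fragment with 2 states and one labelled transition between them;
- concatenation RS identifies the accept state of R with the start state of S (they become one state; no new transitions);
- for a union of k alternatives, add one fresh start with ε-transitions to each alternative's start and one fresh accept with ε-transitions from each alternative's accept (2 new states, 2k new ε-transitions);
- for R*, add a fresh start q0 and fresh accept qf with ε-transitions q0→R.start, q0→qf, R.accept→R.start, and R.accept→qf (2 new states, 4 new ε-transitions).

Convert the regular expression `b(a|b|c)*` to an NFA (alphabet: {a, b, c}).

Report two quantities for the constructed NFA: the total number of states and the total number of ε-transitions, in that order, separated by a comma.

11, 10

By structural recursion:
Each of the 4 symbol leaves contributes 2 states and 0 ε-transitions.
  a|b|c : 8 states, 6 ε-transitions
  (a|b|c)* : 10 states, 10 ε-transitions
  b(a|b|c)* : 11 states, 10 ε-transitions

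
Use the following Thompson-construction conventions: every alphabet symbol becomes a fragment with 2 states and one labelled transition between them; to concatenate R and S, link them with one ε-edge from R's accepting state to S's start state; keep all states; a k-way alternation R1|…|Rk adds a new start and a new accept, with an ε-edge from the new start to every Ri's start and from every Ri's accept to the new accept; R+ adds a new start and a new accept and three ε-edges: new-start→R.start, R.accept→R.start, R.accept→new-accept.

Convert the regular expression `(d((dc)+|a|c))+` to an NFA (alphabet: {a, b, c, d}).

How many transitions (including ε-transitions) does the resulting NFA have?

19

By structural recursion:
Each of the 5 symbol leaves contributes 1 transition (1 symbol, 0 ε).
  dc → 3 transitions (2 symbol, 1 ε)
  (dc)+ → 6 transitions (2 symbol, 4 ε)
  (dc)+|a|c → 14 transitions (4 symbol, 10 ε)
  d((dc)+|a|c) → 16 transitions (5 symbol, 11 ε)
  (d((dc)+|a|c))+ → 19 transitions (5 symbol, 14 ε)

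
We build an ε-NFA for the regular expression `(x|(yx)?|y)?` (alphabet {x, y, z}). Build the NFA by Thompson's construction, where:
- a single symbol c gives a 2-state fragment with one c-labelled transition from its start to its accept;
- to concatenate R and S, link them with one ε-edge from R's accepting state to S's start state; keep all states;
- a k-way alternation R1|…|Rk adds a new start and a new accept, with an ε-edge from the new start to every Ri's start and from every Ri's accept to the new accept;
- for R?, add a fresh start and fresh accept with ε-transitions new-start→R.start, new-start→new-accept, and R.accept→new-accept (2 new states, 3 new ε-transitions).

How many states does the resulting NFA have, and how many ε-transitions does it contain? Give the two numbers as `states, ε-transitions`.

14, 13

Recursing over subexpressions:
Each of the 4 symbol leaves contributes 2 states and 0 ε-transitions.
  yx → 4 states, 1 ε-transition
  (yx)? → 6 states, 4 ε-transitions
  x|(yx)?|y → 12 states, 10 ε-transitions
  (x|(yx)?|y)? → 14 states, 13 ε-transitions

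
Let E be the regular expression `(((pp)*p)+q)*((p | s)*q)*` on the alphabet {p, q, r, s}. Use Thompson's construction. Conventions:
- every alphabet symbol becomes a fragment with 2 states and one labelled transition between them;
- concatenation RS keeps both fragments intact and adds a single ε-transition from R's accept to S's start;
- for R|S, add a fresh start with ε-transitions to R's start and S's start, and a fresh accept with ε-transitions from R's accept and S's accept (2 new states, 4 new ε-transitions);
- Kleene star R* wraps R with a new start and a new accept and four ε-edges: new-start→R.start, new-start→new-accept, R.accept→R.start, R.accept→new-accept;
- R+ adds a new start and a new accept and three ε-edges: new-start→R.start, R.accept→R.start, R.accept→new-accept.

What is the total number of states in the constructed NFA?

Recursing over subexpressions:
Each of the 7 symbol leaves contributes a 2-state fragment.
  pp : 4 states
  (pp)* : 6 states
  (pp)*p : 8 states
  ((pp)*p)+ : 10 states
  ((pp)*p)+q : 12 states
  (((pp)*p)+q)* : 14 states
  p | s : 6 states
  (p | s)* : 8 states
  (p | s)*q : 10 states
  ((p | s)*q)* : 12 states
  (((pp)*p)+q)*((p | s)*q)* : 26 states

26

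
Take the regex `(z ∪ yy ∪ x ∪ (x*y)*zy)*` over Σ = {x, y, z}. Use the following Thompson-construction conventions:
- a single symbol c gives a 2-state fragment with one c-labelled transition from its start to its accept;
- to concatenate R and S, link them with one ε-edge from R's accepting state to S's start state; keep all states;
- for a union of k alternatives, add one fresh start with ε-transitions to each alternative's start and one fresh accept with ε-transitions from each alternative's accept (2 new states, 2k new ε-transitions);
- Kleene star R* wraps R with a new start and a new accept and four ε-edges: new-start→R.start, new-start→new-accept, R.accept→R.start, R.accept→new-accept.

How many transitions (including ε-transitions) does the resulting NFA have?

Recursing over subexpressions:
Each of the 8 symbol leaves contributes 1 transition (1 symbol, 0 ε).
  yy = 3 transitions (2 symbol, 1 ε)
  x* = 5 transitions (1 symbol, 4 ε)
  x*y = 7 transitions (2 symbol, 5 ε)
  (x*y)* = 11 transitions (2 symbol, 9 ε)
  (x*y)*zy = 15 transitions (4 symbol, 11 ε)
  z ∪ yy ∪ x ∪ (x*y)*zy = 28 transitions (8 symbol, 20 ε)
  (z ∪ yy ∪ x ∪ (x*y)*zy)* = 32 transitions (8 symbol, 24 ε)

32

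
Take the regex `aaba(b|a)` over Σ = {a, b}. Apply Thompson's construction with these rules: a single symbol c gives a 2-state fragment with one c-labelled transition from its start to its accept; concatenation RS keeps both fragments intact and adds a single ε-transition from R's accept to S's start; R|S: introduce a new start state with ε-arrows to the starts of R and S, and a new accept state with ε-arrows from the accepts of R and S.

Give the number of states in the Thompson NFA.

Bottom-up over the parse tree:
Each of the 6 symbol leaves contributes a 2-state fragment.
  b|a = 6 states
  aaba(b|a) = 14 states

14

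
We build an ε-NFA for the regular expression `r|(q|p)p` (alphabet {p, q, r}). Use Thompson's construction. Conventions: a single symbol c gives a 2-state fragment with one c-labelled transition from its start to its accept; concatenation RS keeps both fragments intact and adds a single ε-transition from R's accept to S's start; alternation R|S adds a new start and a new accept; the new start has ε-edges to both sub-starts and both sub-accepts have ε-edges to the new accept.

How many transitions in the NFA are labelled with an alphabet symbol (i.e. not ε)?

4

Per subexpression:
Each of the 4 symbol leaves contributes exactly 1 symbol transition.
  q|p — 2 symbol transitions
  (q|p)p — 3 symbol transitions
  r|(q|p)p — 4 symbol transitions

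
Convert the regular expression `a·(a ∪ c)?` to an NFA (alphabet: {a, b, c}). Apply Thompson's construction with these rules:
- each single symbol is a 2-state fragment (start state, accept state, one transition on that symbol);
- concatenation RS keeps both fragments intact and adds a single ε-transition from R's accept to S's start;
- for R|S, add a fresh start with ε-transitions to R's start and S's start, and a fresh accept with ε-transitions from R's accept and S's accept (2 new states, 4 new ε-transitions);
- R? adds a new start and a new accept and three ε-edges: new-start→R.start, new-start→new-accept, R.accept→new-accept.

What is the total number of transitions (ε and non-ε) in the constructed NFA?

Per subexpression:
Each of the 3 symbol leaves contributes 1 transition (1 symbol, 0 ε).
  a ∪ c = 6 transitions (2 symbol, 4 ε)
  (a ∪ c)? = 9 transitions (2 symbol, 7 ε)
  a·(a ∪ c)? = 11 transitions (3 symbol, 8 ε)

11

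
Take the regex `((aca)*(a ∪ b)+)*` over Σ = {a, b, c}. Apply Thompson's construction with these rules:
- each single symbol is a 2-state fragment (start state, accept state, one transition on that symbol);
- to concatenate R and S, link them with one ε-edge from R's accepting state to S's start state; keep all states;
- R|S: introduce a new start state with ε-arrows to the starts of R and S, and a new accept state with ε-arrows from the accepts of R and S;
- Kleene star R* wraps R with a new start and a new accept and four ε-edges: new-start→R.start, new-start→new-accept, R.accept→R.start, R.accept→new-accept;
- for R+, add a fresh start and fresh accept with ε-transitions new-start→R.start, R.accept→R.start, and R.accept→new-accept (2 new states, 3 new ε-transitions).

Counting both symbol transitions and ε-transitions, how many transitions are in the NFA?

23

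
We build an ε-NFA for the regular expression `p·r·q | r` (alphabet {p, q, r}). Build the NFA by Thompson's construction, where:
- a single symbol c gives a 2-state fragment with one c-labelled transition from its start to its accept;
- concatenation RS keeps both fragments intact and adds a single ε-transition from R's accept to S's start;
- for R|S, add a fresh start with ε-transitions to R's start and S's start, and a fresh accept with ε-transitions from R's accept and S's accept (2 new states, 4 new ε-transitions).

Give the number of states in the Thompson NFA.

By structural recursion:
Each of the 4 symbol leaves contributes a 2-state fragment.
  p·r·q → 6 states
  p·r·q | r → 10 states

10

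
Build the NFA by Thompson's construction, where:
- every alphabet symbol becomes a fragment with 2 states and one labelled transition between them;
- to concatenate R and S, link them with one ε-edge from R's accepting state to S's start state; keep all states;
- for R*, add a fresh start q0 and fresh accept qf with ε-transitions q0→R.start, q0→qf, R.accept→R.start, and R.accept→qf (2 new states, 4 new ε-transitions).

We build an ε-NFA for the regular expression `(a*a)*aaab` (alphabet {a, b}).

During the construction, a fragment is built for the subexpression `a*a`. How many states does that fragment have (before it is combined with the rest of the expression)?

6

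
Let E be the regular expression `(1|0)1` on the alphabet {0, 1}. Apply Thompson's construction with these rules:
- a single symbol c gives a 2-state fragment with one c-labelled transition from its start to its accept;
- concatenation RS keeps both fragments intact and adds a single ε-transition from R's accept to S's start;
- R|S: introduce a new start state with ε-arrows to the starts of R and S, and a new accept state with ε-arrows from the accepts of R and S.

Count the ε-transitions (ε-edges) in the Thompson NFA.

5

Bottom-up over the parse tree:
Each of the 3 symbol leaves contributes 0 ε-transitions.
  1|0 = 4 ε-transitions
  (1|0)1 = 5 ε-transitions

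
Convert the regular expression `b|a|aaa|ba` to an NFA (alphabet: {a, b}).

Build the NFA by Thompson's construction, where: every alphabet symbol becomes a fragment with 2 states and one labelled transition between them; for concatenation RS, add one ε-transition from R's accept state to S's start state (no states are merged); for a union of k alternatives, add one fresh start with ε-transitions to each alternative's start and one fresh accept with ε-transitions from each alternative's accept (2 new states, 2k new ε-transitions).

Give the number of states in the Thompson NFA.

16

Recursing over subexpressions:
Each of the 7 symbol leaves contributes a 2-state fragment.
  aaa = 6 states
  ba = 4 states
  b|a|aaa|ba = 16 states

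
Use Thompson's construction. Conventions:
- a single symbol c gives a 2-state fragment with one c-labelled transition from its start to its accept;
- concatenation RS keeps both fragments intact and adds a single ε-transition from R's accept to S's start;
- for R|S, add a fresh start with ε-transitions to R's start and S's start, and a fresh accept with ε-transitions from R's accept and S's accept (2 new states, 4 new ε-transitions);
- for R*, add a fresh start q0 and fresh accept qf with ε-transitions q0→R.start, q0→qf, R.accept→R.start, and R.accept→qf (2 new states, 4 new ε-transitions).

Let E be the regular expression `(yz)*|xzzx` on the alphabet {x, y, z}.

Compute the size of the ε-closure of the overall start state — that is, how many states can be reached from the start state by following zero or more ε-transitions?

Compute the ε-closure size of each fragment's start state recursively; a symbol fragment's start has no outgoing ε-edge, so its closure is just itself (size 1).
  yz → C equals the left operand's closure size = 1 (its accept is not ε-reachable, so the closure stops there)
  (yz)* → new start has ε-edges to the inner start and to the new accept, so C = 2 + 1 = 3
  xzzx → same as the first factor's closure: C = 1
  (yz)*|xzzx → new start ε-reaches every alternative's start; at least one alternative accepts ε, so the union's new accept is reached too: C = 1 + 3 + 1 + 1 = 6

6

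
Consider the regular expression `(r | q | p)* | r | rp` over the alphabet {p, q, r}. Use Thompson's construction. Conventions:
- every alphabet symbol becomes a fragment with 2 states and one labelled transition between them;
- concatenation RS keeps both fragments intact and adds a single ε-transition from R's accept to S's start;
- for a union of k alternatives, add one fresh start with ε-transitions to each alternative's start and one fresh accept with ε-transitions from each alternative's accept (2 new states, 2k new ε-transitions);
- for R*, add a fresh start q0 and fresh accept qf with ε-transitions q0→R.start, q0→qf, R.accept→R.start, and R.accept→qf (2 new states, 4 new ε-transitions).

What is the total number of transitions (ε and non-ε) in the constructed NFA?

Building bottom-up:
Each of the 6 symbol leaves contributes 1 transition (1 symbol, 0 ε).
  r | q | p → 9 transitions (3 symbol, 6 ε)
  (r | q | p)* → 13 transitions (3 symbol, 10 ε)
  rp → 3 transitions (2 symbol, 1 ε)
  (r | q | p)* | r | rp → 23 transitions (6 symbol, 17 ε)

23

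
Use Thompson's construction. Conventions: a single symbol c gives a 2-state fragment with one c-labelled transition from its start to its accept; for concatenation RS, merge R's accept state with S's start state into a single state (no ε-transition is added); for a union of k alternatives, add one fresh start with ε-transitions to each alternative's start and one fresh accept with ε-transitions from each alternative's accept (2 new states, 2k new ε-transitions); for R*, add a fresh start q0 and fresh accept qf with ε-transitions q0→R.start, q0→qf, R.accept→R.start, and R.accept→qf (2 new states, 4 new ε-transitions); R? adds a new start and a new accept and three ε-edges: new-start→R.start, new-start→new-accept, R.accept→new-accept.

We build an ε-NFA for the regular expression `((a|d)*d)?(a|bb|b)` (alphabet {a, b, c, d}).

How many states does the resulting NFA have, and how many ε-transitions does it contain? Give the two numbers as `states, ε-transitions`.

Building bottom-up:
Each of the 7 symbol leaves contributes 2 states and 0 ε-transitions.
  a|d → 6 states, 4 ε-transitions
  (a|d)* → 8 states, 8 ε-transitions
  (a|d)*d → 9 states, 8 ε-transitions
  ((a|d)*d)? → 11 states, 11 ε-transitions
  bb → 3 states, 0 ε-transitions
  a|bb|b → 9 states, 6 ε-transitions
  ((a|d)*d)?(a|bb|b) → 19 states, 17 ε-transitions

19, 17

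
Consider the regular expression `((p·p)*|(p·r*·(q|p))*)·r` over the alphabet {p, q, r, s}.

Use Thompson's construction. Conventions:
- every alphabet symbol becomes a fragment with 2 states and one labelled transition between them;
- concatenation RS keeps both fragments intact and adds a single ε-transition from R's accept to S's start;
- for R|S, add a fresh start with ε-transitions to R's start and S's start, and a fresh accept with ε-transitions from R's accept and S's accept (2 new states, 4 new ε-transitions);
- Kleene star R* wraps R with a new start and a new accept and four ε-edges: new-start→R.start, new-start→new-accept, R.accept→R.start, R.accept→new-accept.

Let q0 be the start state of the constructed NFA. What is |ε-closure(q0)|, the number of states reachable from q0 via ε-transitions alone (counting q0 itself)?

9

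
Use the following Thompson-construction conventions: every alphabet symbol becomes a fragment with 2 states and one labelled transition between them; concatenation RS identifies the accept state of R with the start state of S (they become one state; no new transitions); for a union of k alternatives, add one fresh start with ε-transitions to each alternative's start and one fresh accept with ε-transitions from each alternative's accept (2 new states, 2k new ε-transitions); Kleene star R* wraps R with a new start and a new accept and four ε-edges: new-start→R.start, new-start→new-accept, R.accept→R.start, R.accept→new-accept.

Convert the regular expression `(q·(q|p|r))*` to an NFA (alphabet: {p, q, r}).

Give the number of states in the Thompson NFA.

Per subexpression:
Each of the 4 symbol leaves contributes a 2-state fragment.
  q|p|r : 8 states
  q·(q|p|r) : 9 states
  (q·(q|p|r))* : 11 states

11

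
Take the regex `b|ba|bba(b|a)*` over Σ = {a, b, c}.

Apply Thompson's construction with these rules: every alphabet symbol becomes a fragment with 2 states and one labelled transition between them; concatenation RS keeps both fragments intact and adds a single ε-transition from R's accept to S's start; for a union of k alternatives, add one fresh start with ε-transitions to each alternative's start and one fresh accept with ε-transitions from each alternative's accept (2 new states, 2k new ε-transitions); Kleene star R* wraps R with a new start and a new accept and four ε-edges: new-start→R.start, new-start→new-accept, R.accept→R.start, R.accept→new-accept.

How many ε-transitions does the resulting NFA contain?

18

Per subexpression:
Each of the 8 symbol leaves contributes 0 ε-transitions.
  ba → 1 ε-transition
  b|a → 4 ε-transitions
  (b|a)* → 8 ε-transitions
  bba(b|a)* → 11 ε-transitions
  b|ba|bba(b|a)* → 18 ε-transitions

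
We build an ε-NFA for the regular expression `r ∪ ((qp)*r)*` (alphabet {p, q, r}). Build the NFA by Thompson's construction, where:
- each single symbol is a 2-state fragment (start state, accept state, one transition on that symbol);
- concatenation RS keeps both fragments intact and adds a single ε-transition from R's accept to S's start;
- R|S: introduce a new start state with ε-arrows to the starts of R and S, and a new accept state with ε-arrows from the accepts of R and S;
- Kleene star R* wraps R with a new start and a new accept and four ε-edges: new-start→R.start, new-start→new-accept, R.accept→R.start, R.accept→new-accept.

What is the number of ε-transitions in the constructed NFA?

Bottom-up over the parse tree:
Each of the 4 symbol leaves contributes 0 ε-transitions.
  qp = 1 ε-transition
  (qp)* = 5 ε-transitions
  (qp)*r = 6 ε-transitions
  ((qp)*r)* = 10 ε-transitions
  r ∪ ((qp)*r)* = 14 ε-transitions

14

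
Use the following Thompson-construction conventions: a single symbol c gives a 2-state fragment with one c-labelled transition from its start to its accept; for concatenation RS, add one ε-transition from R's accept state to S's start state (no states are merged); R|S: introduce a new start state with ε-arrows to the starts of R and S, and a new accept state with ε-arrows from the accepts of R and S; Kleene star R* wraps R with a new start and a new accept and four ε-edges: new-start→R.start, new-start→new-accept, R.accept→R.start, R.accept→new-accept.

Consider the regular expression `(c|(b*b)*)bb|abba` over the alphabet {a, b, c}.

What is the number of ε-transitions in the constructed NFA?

Bottom-up over the parse tree:
Each of the 9 symbol leaves contributes 0 ε-transitions.
  b* → 4 ε-transitions
  b*b → 5 ε-transitions
  (b*b)* → 9 ε-transitions
  c|(b*b)* → 13 ε-transitions
  (c|(b*b)*)bb → 15 ε-transitions
  abba → 3 ε-transitions
  (c|(b*b)*)bb|abba → 22 ε-transitions

22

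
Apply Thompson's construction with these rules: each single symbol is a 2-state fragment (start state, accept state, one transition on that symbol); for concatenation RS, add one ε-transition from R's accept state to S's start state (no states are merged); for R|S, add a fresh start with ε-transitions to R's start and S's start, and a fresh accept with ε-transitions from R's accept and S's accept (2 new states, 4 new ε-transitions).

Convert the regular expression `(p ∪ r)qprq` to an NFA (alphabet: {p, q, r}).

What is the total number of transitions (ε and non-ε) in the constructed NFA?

Per subexpression:
Each of the 6 symbol leaves contributes 1 transition (1 symbol, 0 ε).
  p ∪ r : 6 transitions (2 symbol, 4 ε)
  (p ∪ r)qprq : 14 transitions (6 symbol, 8 ε)

14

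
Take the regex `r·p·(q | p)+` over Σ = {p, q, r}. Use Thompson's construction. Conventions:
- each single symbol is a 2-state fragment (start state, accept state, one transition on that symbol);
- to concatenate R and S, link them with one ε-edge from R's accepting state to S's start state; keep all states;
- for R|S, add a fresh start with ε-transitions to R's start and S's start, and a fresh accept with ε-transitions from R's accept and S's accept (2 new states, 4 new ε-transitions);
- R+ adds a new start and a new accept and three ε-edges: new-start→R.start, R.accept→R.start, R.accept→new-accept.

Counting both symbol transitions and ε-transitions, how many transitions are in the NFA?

13

Building bottom-up:
Each of the 4 symbol leaves contributes 1 transition (1 symbol, 0 ε).
  q | p : 6 transitions (2 symbol, 4 ε)
  (q | p)+ : 9 transitions (2 symbol, 7 ε)
  r·p·(q | p)+ : 13 transitions (4 symbol, 9 ε)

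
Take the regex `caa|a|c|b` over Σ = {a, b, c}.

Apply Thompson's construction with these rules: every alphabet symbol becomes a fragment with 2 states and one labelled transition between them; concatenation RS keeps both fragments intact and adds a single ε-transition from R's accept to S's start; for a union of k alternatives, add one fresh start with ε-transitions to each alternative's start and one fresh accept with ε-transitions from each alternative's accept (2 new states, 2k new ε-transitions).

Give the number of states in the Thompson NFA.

Per subexpression:
Each of the 6 symbol leaves contributes a 2-state fragment.
  caa = 6 states
  caa|a|c|b = 14 states

14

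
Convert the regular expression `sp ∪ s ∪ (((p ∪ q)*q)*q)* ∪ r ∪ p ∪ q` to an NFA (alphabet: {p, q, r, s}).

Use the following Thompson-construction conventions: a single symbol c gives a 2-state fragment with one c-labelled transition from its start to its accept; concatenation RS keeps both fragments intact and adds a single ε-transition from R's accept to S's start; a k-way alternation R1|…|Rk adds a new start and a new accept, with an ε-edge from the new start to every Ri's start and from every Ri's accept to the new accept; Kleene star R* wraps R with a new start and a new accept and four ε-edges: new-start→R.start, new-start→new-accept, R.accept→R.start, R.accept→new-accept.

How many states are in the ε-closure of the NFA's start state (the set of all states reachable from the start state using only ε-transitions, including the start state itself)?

Work bottom-up. For each fragment F, track |ε-closure(F.start)| and whether F's accept lies in that closure (i.e. whether F accepts ε). A single-symbol fragment has closure size 1 and does not accept ε.
  sp : same as the first factor's closure: |closure| = 1
  p ∪ q : new start ε-reaches every alternative's start; none of them accept ε, so the new accept is not reached: |closure| = 1 + 1 + 1 = 3
  (p ∪ q)* : the star's fresh start ε-reaches both the body's start and the fresh accept: |closure| = 2 + 3 = 5
  (p ∪ q)*q : |closure| = 5 + 1 = 6 (closure spills across the concat boundary because the left factor accepts ε)
  ((p ∪ q)*q)* : new start has ε-edges to the inner start and to the new accept, so |closure| = 2 + 6 = 8
  ((p ∪ q)*q)*q : |closure| = 8 + 1 = 9 (closure spills across the concat boundary because the left factor accepts ε)
  (((p ∪ q)*q)*q)* : |closure| = 1 (new start) + 9 (body) + 1 (new accept) = 11
  sp ∪ s ∪ (((p ∪ q)*q)*q)* ∪ r ∪ p ∪ q : |closure| = 1 (new start) + (1 + 1 + 11 + 1 + 1 + 1) + 1 (new accept, since some branch ε-reaches its own accept) = 18

18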